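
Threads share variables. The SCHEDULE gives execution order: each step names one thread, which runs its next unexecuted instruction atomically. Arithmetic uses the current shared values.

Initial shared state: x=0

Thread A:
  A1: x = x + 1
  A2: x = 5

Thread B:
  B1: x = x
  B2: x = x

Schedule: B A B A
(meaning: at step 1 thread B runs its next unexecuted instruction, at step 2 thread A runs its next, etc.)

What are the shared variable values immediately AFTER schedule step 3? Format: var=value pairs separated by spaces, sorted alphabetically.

Answer: x=1

Derivation:
Step 1: thread B executes B1 (x = x). Shared: x=0. PCs: A@0 B@1
Step 2: thread A executes A1 (x = x + 1). Shared: x=1. PCs: A@1 B@1
Step 3: thread B executes B2 (x = x). Shared: x=1. PCs: A@1 B@2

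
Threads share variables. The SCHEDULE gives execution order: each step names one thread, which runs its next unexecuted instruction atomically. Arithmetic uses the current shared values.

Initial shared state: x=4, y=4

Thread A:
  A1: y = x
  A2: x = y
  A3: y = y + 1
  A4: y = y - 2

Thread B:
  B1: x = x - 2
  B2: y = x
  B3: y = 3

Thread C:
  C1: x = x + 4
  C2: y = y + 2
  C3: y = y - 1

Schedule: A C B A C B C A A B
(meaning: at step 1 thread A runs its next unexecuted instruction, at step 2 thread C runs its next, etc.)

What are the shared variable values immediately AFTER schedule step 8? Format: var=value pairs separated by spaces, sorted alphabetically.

Answer: x=4 y=4

Derivation:
Step 1: thread A executes A1 (y = x). Shared: x=4 y=4. PCs: A@1 B@0 C@0
Step 2: thread C executes C1 (x = x + 4). Shared: x=8 y=4. PCs: A@1 B@0 C@1
Step 3: thread B executes B1 (x = x - 2). Shared: x=6 y=4. PCs: A@1 B@1 C@1
Step 4: thread A executes A2 (x = y). Shared: x=4 y=4. PCs: A@2 B@1 C@1
Step 5: thread C executes C2 (y = y + 2). Shared: x=4 y=6. PCs: A@2 B@1 C@2
Step 6: thread B executes B2 (y = x). Shared: x=4 y=4. PCs: A@2 B@2 C@2
Step 7: thread C executes C3 (y = y - 1). Shared: x=4 y=3. PCs: A@2 B@2 C@3
Step 8: thread A executes A3 (y = y + 1). Shared: x=4 y=4. PCs: A@3 B@2 C@3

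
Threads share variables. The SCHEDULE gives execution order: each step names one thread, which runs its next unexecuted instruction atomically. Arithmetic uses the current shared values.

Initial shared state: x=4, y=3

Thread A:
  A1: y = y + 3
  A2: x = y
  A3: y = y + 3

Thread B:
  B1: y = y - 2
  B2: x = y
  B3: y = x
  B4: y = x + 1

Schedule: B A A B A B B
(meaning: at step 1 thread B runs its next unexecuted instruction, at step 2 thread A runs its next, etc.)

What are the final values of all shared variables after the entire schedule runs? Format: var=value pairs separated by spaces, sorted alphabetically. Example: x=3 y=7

Step 1: thread B executes B1 (y = y - 2). Shared: x=4 y=1. PCs: A@0 B@1
Step 2: thread A executes A1 (y = y + 3). Shared: x=4 y=4. PCs: A@1 B@1
Step 3: thread A executes A2 (x = y). Shared: x=4 y=4. PCs: A@2 B@1
Step 4: thread B executes B2 (x = y). Shared: x=4 y=4. PCs: A@2 B@2
Step 5: thread A executes A3 (y = y + 3). Shared: x=4 y=7. PCs: A@3 B@2
Step 6: thread B executes B3 (y = x). Shared: x=4 y=4. PCs: A@3 B@3
Step 7: thread B executes B4 (y = x + 1). Shared: x=4 y=5. PCs: A@3 B@4

Answer: x=4 y=5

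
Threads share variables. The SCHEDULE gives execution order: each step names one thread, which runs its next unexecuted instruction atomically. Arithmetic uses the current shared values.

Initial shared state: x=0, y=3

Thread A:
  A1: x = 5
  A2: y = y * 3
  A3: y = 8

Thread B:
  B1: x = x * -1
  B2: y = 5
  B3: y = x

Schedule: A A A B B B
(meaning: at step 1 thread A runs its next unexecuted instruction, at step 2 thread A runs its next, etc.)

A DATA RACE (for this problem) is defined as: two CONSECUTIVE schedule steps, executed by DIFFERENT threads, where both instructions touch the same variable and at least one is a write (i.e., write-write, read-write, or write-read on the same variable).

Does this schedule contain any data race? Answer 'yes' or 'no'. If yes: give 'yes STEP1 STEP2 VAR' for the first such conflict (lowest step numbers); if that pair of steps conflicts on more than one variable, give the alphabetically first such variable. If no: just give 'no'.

Answer: no

Derivation:
Steps 1,2: same thread (A). No race.
Steps 2,3: same thread (A). No race.
Steps 3,4: A(r=-,w=y) vs B(r=x,w=x). No conflict.
Steps 4,5: same thread (B). No race.
Steps 5,6: same thread (B). No race.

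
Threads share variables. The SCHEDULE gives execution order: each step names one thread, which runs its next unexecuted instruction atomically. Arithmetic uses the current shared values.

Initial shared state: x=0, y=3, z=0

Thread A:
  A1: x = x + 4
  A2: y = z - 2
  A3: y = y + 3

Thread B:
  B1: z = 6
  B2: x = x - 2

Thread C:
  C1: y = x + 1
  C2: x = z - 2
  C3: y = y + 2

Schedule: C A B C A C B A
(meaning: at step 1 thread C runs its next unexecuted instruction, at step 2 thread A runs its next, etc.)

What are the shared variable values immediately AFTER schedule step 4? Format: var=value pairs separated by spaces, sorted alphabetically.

Answer: x=4 y=1 z=6

Derivation:
Step 1: thread C executes C1 (y = x + 1). Shared: x=0 y=1 z=0. PCs: A@0 B@0 C@1
Step 2: thread A executes A1 (x = x + 4). Shared: x=4 y=1 z=0. PCs: A@1 B@0 C@1
Step 3: thread B executes B1 (z = 6). Shared: x=4 y=1 z=6. PCs: A@1 B@1 C@1
Step 4: thread C executes C2 (x = z - 2). Shared: x=4 y=1 z=6. PCs: A@1 B@1 C@2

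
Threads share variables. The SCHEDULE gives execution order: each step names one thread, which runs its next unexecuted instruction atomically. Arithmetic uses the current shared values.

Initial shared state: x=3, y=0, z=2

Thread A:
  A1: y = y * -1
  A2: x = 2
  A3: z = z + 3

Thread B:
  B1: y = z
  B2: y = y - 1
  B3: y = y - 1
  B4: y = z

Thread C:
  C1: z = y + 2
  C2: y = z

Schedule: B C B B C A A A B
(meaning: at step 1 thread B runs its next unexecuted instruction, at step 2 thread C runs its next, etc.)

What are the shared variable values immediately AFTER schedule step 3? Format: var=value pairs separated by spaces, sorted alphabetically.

Answer: x=3 y=1 z=4

Derivation:
Step 1: thread B executes B1 (y = z). Shared: x=3 y=2 z=2. PCs: A@0 B@1 C@0
Step 2: thread C executes C1 (z = y + 2). Shared: x=3 y=2 z=4. PCs: A@0 B@1 C@1
Step 3: thread B executes B2 (y = y - 1). Shared: x=3 y=1 z=4. PCs: A@0 B@2 C@1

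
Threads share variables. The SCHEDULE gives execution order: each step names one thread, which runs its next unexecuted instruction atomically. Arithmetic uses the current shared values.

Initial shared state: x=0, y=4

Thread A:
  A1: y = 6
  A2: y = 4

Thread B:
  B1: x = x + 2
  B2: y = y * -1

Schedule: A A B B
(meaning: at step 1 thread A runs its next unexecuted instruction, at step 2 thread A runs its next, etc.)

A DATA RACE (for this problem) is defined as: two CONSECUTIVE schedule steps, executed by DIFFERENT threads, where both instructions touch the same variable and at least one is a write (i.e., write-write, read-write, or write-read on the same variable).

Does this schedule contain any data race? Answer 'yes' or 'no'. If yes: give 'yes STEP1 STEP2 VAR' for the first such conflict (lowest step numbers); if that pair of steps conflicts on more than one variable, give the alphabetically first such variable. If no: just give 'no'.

Answer: no

Derivation:
Steps 1,2: same thread (A). No race.
Steps 2,3: A(r=-,w=y) vs B(r=x,w=x). No conflict.
Steps 3,4: same thread (B). No race.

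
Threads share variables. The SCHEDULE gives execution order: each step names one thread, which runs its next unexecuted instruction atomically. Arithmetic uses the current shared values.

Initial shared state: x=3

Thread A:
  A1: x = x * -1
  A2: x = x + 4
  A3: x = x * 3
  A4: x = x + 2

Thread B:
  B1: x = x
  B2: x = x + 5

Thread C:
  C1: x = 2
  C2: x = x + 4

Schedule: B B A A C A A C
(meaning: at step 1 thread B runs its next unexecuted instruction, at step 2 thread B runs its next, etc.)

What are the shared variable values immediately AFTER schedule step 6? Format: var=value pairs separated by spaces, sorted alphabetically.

Step 1: thread B executes B1 (x = x). Shared: x=3. PCs: A@0 B@1 C@0
Step 2: thread B executes B2 (x = x + 5). Shared: x=8. PCs: A@0 B@2 C@0
Step 3: thread A executes A1 (x = x * -1). Shared: x=-8. PCs: A@1 B@2 C@0
Step 4: thread A executes A2 (x = x + 4). Shared: x=-4. PCs: A@2 B@2 C@0
Step 5: thread C executes C1 (x = 2). Shared: x=2. PCs: A@2 B@2 C@1
Step 6: thread A executes A3 (x = x * 3). Shared: x=6. PCs: A@3 B@2 C@1

Answer: x=6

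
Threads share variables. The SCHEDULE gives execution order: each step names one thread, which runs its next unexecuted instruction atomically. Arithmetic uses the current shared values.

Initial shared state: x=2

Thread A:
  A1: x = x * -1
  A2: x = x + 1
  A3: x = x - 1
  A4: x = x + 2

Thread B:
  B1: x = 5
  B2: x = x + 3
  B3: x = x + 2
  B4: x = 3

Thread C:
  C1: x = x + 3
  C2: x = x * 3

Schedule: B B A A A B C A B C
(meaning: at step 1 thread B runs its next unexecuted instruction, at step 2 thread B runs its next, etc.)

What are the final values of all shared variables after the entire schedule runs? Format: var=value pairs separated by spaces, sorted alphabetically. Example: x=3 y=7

Answer: x=9

Derivation:
Step 1: thread B executes B1 (x = 5). Shared: x=5. PCs: A@0 B@1 C@0
Step 2: thread B executes B2 (x = x + 3). Shared: x=8. PCs: A@0 B@2 C@0
Step 3: thread A executes A1 (x = x * -1). Shared: x=-8. PCs: A@1 B@2 C@0
Step 4: thread A executes A2 (x = x + 1). Shared: x=-7. PCs: A@2 B@2 C@0
Step 5: thread A executes A3 (x = x - 1). Shared: x=-8. PCs: A@3 B@2 C@0
Step 6: thread B executes B3 (x = x + 2). Shared: x=-6. PCs: A@3 B@3 C@0
Step 7: thread C executes C1 (x = x + 3). Shared: x=-3. PCs: A@3 B@3 C@1
Step 8: thread A executes A4 (x = x + 2). Shared: x=-1. PCs: A@4 B@3 C@1
Step 9: thread B executes B4 (x = 3). Shared: x=3. PCs: A@4 B@4 C@1
Step 10: thread C executes C2 (x = x * 3). Shared: x=9. PCs: A@4 B@4 C@2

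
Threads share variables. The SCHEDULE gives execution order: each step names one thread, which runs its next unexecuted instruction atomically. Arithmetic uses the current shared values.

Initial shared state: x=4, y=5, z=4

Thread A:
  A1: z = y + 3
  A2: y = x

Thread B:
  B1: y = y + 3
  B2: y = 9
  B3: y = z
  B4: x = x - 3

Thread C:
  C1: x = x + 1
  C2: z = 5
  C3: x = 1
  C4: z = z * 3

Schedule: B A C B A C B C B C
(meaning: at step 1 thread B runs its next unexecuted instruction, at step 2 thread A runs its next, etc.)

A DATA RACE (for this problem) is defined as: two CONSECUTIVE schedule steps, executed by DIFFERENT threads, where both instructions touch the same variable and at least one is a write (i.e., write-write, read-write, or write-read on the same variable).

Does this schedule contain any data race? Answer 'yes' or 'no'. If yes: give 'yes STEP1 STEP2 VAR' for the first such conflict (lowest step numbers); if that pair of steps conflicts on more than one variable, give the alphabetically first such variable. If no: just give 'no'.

Steps 1,2: B(y = y + 3) vs A(z = y + 3). RACE on y (W-R).
Steps 2,3: A(r=y,w=z) vs C(r=x,w=x). No conflict.
Steps 3,4: C(r=x,w=x) vs B(r=-,w=y). No conflict.
Steps 4,5: B(y = 9) vs A(y = x). RACE on y (W-W).
Steps 5,6: A(r=x,w=y) vs C(r=-,w=z). No conflict.
Steps 6,7: C(z = 5) vs B(y = z). RACE on z (W-R).
Steps 7,8: B(r=z,w=y) vs C(r=-,w=x). No conflict.
Steps 8,9: C(x = 1) vs B(x = x - 3). RACE on x (W-W).
Steps 9,10: B(r=x,w=x) vs C(r=z,w=z). No conflict.
First conflict at steps 1,2.

Answer: yes 1 2 y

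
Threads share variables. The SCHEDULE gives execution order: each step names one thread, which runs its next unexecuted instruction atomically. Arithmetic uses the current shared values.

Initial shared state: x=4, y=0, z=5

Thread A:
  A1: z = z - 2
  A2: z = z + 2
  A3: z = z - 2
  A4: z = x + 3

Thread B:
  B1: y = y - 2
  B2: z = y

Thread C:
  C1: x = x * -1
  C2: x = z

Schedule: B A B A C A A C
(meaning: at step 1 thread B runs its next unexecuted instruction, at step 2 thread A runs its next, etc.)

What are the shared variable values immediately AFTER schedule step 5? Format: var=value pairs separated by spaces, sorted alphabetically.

Step 1: thread B executes B1 (y = y - 2). Shared: x=4 y=-2 z=5. PCs: A@0 B@1 C@0
Step 2: thread A executes A1 (z = z - 2). Shared: x=4 y=-2 z=3. PCs: A@1 B@1 C@0
Step 3: thread B executes B2 (z = y). Shared: x=4 y=-2 z=-2. PCs: A@1 B@2 C@0
Step 4: thread A executes A2 (z = z + 2). Shared: x=4 y=-2 z=0. PCs: A@2 B@2 C@0
Step 5: thread C executes C1 (x = x * -1). Shared: x=-4 y=-2 z=0. PCs: A@2 B@2 C@1

Answer: x=-4 y=-2 z=0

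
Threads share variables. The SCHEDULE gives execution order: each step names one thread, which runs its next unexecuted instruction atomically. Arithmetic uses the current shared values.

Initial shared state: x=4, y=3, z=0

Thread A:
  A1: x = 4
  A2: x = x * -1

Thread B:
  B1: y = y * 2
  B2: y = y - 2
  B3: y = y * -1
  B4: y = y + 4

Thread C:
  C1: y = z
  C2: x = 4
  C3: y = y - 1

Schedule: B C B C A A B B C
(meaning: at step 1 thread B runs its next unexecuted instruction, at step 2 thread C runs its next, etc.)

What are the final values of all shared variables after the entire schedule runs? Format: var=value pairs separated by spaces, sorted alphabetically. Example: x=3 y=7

Step 1: thread B executes B1 (y = y * 2). Shared: x=4 y=6 z=0. PCs: A@0 B@1 C@0
Step 2: thread C executes C1 (y = z). Shared: x=4 y=0 z=0. PCs: A@0 B@1 C@1
Step 3: thread B executes B2 (y = y - 2). Shared: x=4 y=-2 z=0. PCs: A@0 B@2 C@1
Step 4: thread C executes C2 (x = 4). Shared: x=4 y=-2 z=0. PCs: A@0 B@2 C@2
Step 5: thread A executes A1 (x = 4). Shared: x=4 y=-2 z=0. PCs: A@1 B@2 C@2
Step 6: thread A executes A2 (x = x * -1). Shared: x=-4 y=-2 z=0. PCs: A@2 B@2 C@2
Step 7: thread B executes B3 (y = y * -1). Shared: x=-4 y=2 z=0. PCs: A@2 B@3 C@2
Step 8: thread B executes B4 (y = y + 4). Shared: x=-4 y=6 z=0. PCs: A@2 B@4 C@2
Step 9: thread C executes C3 (y = y - 1). Shared: x=-4 y=5 z=0. PCs: A@2 B@4 C@3

Answer: x=-4 y=5 z=0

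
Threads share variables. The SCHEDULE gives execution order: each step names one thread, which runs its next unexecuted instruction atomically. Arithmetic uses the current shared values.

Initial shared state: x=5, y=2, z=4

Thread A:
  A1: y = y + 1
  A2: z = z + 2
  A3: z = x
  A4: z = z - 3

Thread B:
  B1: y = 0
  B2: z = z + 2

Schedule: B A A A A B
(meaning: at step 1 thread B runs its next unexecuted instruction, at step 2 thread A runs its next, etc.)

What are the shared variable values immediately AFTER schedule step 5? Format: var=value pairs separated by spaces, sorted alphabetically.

Answer: x=5 y=1 z=2

Derivation:
Step 1: thread B executes B1 (y = 0). Shared: x=5 y=0 z=4. PCs: A@0 B@1
Step 2: thread A executes A1 (y = y + 1). Shared: x=5 y=1 z=4. PCs: A@1 B@1
Step 3: thread A executes A2 (z = z + 2). Shared: x=5 y=1 z=6. PCs: A@2 B@1
Step 4: thread A executes A3 (z = x). Shared: x=5 y=1 z=5. PCs: A@3 B@1
Step 5: thread A executes A4 (z = z - 3). Shared: x=5 y=1 z=2. PCs: A@4 B@1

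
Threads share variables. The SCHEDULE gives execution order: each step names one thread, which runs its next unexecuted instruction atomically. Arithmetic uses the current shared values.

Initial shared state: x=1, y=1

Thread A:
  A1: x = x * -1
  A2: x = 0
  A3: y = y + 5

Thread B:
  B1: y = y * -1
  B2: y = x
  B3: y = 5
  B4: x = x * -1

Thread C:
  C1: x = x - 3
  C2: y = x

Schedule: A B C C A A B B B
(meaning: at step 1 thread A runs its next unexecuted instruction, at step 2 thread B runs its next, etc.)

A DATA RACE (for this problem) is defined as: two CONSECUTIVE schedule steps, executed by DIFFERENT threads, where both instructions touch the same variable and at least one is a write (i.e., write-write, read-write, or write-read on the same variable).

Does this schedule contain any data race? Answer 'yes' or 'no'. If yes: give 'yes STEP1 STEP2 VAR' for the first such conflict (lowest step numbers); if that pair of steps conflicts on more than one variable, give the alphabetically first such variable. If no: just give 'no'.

Steps 1,2: A(r=x,w=x) vs B(r=y,w=y). No conflict.
Steps 2,3: B(r=y,w=y) vs C(r=x,w=x). No conflict.
Steps 3,4: same thread (C). No race.
Steps 4,5: C(y = x) vs A(x = 0). RACE on x (R-W).
Steps 5,6: same thread (A). No race.
Steps 6,7: A(y = y + 5) vs B(y = x). RACE on y (W-W).
Steps 7,8: same thread (B). No race.
Steps 8,9: same thread (B). No race.
First conflict at steps 4,5.

Answer: yes 4 5 x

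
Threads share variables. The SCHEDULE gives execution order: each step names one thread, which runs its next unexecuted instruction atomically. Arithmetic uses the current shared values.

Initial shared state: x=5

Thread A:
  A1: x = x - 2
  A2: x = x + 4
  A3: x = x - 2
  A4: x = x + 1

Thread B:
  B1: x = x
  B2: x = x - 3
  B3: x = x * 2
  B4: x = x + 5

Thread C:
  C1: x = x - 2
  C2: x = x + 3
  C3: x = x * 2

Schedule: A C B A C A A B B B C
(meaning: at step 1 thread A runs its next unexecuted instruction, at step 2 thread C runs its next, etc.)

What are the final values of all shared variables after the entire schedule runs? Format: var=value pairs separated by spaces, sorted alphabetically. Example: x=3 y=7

Answer: x=26

Derivation:
Step 1: thread A executes A1 (x = x - 2). Shared: x=3. PCs: A@1 B@0 C@0
Step 2: thread C executes C1 (x = x - 2). Shared: x=1. PCs: A@1 B@0 C@1
Step 3: thread B executes B1 (x = x). Shared: x=1. PCs: A@1 B@1 C@1
Step 4: thread A executes A2 (x = x + 4). Shared: x=5. PCs: A@2 B@1 C@1
Step 5: thread C executes C2 (x = x + 3). Shared: x=8. PCs: A@2 B@1 C@2
Step 6: thread A executes A3 (x = x - 2). Shared: x=6. PCs: A@3 B@1 C@2
Step 7: thread A executes A4 (x = x + 1). Shared: x=7. PCs: A@4 B@1 C@2
Step 8: thread B executes B2 (x = x - 3). Shared: x=4. PCs: A@4 B@2 C@2
Step 9: thread B executes B3 (x = x * 2). Shared: x=8. PCs: A@4 B@3 C@2
Step 10: thread B executes B4 (x = x + 5). Shared: x=13. PCs: A@4 B@4 C@2
Step 11: thread C executes C3 (x = x * 2). Shared: x=26. PCs: A@4 B@4 C@3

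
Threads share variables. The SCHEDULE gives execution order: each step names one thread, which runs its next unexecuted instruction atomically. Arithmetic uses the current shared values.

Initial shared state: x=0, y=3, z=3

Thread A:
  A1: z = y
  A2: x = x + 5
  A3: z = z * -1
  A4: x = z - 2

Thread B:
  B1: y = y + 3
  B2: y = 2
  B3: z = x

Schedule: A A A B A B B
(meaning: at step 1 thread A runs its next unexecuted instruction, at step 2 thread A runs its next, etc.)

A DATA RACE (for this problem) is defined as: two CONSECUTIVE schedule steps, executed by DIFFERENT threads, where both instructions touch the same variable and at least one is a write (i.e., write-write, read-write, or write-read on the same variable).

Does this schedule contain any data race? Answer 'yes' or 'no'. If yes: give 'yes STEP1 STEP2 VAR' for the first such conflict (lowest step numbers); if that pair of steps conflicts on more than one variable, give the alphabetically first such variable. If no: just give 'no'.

Answer: no

Derivation:
Steps 1,2: same thread (A). No race.
Steps 2,3: same thread (A). No race.
Steps 3,4: A(r=z,w=z) vs B(r=y,w=y). No conflict.
Steps 4,5: B(r=y,w=y) vs A(r=z,w=x). No conflict.
Steps 5,6: A(r=z,w=x) vs B(r=-,w=y). No conflict.
Steps 6,7: same thread (B). No race.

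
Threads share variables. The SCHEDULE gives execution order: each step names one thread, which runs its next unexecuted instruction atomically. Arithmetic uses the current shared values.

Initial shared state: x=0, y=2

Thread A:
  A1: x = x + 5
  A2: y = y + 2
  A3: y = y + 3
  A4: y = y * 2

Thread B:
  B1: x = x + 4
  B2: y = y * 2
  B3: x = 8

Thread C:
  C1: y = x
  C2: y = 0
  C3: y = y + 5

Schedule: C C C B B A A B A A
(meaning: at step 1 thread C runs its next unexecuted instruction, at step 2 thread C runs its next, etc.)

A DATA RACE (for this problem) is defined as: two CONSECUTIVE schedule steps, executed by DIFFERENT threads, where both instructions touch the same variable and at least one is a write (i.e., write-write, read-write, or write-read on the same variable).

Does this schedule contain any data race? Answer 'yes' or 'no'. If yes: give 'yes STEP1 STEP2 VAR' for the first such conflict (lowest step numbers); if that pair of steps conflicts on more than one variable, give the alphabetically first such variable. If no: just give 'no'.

Steps 1,2: same thread (C). No race.
Steps 2,3: same thread (C). No race.
Steps 3,4: C(r=y,w=y) vs B(r=x,w=x). No conflict.
Steps 4,5: same thread (B). No race.
Steps 5,6: B(r=y,w=y) vs A(r=x,w=x). No conflict.
Steps 6,7: same thread (A). No race.
Steps 7,8: A(r=y,w=y) vs B(r=-,w=x). No conflict.
Steps 8,9: B(r=-,w=x) vs A(r=y,w=y). No conflict.
Steps 9,10: same thread (A). No race.

Answer: no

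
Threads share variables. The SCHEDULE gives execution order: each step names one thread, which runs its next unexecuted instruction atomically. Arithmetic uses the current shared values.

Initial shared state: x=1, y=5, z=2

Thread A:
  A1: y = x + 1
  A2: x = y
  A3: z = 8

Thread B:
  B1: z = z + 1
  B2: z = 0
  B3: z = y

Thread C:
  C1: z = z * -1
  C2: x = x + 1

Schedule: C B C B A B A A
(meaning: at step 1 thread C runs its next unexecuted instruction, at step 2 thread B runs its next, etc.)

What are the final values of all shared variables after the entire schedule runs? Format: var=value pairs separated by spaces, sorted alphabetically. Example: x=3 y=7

Step 1: thread C executes C1 (z = z * -1). Shared: x=1 y=5 z=-2. PCs: A@0 B@0 C@1
Step 2: thread B executes B1 (z = z + 1). Shared: x=1 y=5 z=-1. PCs: A@0 B@1 C@1
Step 3: thread C executes C2 (x = x + 1). Shared: x=2 y=5 z=-1. PCs: A@0 B@1 C@2
Step 4: thread B executes B2 (z = 0). Shared: x=2 y=5 z=0. PCs: A@0 B@2 C@2
Step 5: thread A executes A1 (y = x + 1). Shared: x=2 y=3 z=0. PCs: A@1 B@2 C@2
Step 6: thread B executes B3 (z = y). Shared: x=2 y=3 z=3. PCs: A@1 B@3 C@2
Step 7: thread A executes A2 (x = y). Shared: x=3 y=3 z=3. PCs: A@2 B@3 C@2
Step 8: thread A executes A3 (z = 8). Shared: x=3 y=3 z=8. PCs: A@3 B@3 C@2

Answer: x=3 y=3 z=8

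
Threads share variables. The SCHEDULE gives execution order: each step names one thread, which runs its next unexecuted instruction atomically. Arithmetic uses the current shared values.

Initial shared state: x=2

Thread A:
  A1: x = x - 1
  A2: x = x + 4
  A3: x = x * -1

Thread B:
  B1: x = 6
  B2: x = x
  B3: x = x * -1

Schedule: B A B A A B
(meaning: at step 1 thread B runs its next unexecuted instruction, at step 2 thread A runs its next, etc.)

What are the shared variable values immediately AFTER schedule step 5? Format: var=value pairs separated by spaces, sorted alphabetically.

Step 1: thread B executes B1 (x = 6). Shared: x=6. PCs: A@0 B@1
Step 2: thread A executes A1 (x = x - 1). Shared: x=5. PCs: A@1 B@1
Step 3: thread B executes B2 (x = x). Shared: x=5. PCs: A@1 B@2
Step 4: thread A executes A2 (x = x + 4). Shared: x=9. PCs: A@2 B@2
Step 5: thread A executes A3 (x = x * -1). Shared: x=-9. PCs: A@3 B@2

Answer: x=-9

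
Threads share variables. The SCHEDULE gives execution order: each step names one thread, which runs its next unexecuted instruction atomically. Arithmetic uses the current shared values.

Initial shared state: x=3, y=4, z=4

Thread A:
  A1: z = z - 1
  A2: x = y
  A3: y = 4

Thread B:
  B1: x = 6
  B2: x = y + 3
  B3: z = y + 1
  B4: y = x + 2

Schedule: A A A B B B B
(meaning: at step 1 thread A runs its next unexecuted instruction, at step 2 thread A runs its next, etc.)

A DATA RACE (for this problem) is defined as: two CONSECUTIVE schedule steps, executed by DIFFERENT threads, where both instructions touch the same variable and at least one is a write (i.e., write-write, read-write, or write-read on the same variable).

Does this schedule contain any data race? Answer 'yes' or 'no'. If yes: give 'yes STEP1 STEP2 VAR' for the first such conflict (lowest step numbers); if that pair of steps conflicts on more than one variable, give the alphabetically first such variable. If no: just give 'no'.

Answer: no

Derivation:
Steps 1,2: same thread (A). No race.
Steps 2,3: same thread (A). No race.
Steps 3,4: A(r=-,w=y) vs B(r=-,w=x). No conflict.
Steps 4,5: same thread (B). No race.
Steps 5,6: same thread (B). No race.
Steps 6,7: same thread (B). No race.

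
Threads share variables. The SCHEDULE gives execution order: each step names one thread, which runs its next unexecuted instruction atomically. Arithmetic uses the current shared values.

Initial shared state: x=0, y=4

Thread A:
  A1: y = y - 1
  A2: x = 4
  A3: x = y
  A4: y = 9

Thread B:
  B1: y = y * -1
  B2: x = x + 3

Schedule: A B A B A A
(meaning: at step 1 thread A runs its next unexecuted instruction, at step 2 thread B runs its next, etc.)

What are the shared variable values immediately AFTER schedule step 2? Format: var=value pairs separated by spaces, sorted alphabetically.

Answer: x=0 y=-3

Derivation:
Step 1: thread A executes A1 (y = y - 1). Shared: x=0 y=3. PCs: A@1 B@0
Step 2: thread B executes B1 (y = y * -1). Shared: x=0 y=-3. PCs: A@1 B@1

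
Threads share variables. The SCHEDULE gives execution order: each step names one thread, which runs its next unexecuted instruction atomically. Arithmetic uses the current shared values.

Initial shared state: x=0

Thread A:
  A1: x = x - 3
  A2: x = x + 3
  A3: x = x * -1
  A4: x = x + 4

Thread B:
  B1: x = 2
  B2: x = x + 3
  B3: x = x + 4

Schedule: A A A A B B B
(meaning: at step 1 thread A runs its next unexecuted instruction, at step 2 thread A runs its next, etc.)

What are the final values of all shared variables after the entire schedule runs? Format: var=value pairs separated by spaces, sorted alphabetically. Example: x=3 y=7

Step 1: thread A executes A1 (x = x - 3). Shared: x=-3. PCs: A@1 B@0
Step 2: thread A executes A2 (x = x + 3). Shared: x=0. PCs: A@2 B@0
Step 3: thread A executes A3 (x = x * -1). Shared: x=0. PCs: A@3 B@0
Step 4: thread A executes A4 (x = x + 4). Shared: x=4. PCs: A@4 B@0
Step 5: thread B executes B1 (x = 2). Shared: x=2. PCs: A@4 B@1
Step 6: thread B executes B2 (x = x + 3). Shared: x=5. PCs: A@4 B@2
Step 7: thread B executes B3 (x = x + 4). Shared: x=9. PCs: A@4 B@3

Answer: x=9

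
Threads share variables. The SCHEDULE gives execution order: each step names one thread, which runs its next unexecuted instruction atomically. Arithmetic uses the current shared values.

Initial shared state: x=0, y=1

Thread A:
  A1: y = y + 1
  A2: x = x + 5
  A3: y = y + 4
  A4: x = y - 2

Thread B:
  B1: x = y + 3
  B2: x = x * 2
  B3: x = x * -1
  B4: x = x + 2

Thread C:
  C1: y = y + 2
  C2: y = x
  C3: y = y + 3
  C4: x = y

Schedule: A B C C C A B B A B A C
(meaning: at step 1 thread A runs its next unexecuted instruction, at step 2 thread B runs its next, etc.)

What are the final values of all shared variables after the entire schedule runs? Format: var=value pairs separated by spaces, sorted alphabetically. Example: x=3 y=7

Answer: x=12 y=12

Derivation:
Step 1: thread A executes A1 (y = y + 1). Shared: x=0 y=2. PCs: A@1 B@0 C@0
Step 2: thread B executes B1 (x = y + 3). Shared: x=5 y=2. PCs: A@1 B@1 C@0
Step 3: thread C executes C1 (y = y + 2). Shared: x=5 y=4. PCs: A@1 B@1 C@1
Step 4: thread C executes C2 (y = x). Shared: x=5 y=5. PCs: A@1 B@1 C@2
Step 5: thread C executes C3 (y = y + 3). Shared: x=5 y=8. PCs: A@1 B@1 C@3
Step 6: thread A executes A2 (x = x + 5). Shared: x=10 y=8. PCs: A@2 B@1 C@3
Step 7: thread B executes B2 (x = x * 2). Shared: x=20 y=8. PCs: A@2 B@2 C@3
Step 8: thread B executes B3 (x = x * -1). Shared: x=-20 y=8. PCs: A@2 B@3 C@3
Step 9: thread A executes A3 (y = y + 4). Shared: x=-20 y=12. PCs: A@3 B@3 C@3
Step 10: thread B executes B4 (x = x + 2). Shared: x=-18 y=12. PCs: A@3 B@4 C@3
Step 11: thread A executes A4 (x = y - 2). Shared: x=10 y=12. PCs: A@4 B@4 C@3
Step 12: thread C executes C4 (x = y). Shared: x=12 y=12. PCs: A@4 B@4 C@4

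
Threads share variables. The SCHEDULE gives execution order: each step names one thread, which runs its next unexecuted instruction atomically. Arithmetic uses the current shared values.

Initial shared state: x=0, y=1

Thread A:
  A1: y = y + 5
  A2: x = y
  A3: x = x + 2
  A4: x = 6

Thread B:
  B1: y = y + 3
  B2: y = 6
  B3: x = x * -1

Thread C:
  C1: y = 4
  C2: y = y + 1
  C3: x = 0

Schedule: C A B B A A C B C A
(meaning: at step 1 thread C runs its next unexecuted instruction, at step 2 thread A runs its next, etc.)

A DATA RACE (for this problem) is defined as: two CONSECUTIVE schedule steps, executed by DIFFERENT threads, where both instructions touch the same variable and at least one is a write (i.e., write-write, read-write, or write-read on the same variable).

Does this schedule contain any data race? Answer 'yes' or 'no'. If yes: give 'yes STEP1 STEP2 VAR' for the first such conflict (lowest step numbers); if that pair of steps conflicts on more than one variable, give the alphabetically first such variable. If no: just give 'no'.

Steps 1,2: C(y = 4) vs A(y = y + 5). RACE on y (W-W).
Steps 2,3: A(y = y + 5) vs B(y = y + 3). RACE on y (W-W).
Steps 3,4: same thread (B). No race.
Steps 4,5: B(y = 6) vs A(x = y). RACE on y (W-R).
Steps 5,6: same thread (A). No race.
Steps 6,7: A(r=x,w=x) vs C(r=y,w=y). No conflict.
Steps 7,8: C(r=y,w=y) vs B(r=x,w=x). No conflict.
Steps 8,9: B(x = x * -1) vs C(x = 0). RACE on x (W-W).
Steps 9,10: C(x = 0) vs A(x = 6). RACE on x (W-W).
First conflict at steps 1,2.

Answer: yes 1 2 y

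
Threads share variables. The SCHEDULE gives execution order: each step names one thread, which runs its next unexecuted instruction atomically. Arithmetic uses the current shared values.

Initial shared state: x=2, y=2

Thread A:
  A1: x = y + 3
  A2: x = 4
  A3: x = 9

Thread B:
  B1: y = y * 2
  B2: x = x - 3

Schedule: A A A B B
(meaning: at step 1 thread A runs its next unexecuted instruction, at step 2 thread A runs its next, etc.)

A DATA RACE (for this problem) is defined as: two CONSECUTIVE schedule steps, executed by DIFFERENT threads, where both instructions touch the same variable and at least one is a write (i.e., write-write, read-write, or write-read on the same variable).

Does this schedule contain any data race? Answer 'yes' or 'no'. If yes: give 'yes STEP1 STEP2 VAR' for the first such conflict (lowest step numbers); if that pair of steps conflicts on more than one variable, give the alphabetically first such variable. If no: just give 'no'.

Answer: no

Derivation:
Steps 1,2: same thread (A). No race.
Steps 2,3: same thread (A). No race.
Steps 3,4: A(r=-,w=x) vs B(r=y,w=y). No conflict.
Steps 4,5: same thread (B). No race.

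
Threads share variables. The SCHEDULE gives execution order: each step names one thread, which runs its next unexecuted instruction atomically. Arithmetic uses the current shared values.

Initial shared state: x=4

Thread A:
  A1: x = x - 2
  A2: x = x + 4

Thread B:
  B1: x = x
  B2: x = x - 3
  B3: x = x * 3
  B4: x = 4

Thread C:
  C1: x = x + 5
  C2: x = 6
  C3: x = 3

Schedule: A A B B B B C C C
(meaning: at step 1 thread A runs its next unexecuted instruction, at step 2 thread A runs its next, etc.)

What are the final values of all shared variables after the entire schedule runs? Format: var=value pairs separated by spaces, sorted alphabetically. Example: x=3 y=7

Answer: x=3

Derivation:
Step 1: thread A executes A1 (x = x - 2). Shared: x=2. PCs: A@1 B@0 C@0
Step 2: thread A executes A2 (x = x + 4). Shared: x=6. PCs: A@2 B@0 C@0
Step 3: thread B executes B1 (x = x). Shared: x=6. PCs: A@2 B@1 C@0
Step 4: thread B executes B2 (x = x - 3). Shared: x=3. PCs: A@2 B@2 C@0
Step 5: thread B executes B3 (x = x * 3). Shared: x=9. PCs: A@2 B@3 C@0
Step 6: thread B executes B4 (x = 4). Shared: x=4. PCs: A@2 B@4 C@0
Step 7: thread C executes C1 (x = x + 5). Shared: x=9. PCs: A@2 B@4 C@1
Step 8: thread C executes C2 (x = 6). Shared: x=6. PCs: A@2 B@4 C@2
Step 9: thread C executes C3 (x = 3). Shared: x=3. PCs: A@2 B@4 C@3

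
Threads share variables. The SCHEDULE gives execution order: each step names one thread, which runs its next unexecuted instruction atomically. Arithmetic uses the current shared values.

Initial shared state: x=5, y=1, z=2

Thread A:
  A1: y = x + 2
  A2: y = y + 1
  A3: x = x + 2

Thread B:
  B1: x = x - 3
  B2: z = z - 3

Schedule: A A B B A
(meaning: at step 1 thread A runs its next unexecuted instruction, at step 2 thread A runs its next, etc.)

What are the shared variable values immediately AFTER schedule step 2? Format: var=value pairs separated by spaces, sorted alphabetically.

Answer: x=5 y=8 z=2

Derivation:
Step 1: thread A executes A1 (y = x + 2). Shared: x=5 y=7 z=2. PCs: A@1 B@0
Step 2: thread A executes A2 (y = y + 1). Shared: x=5 y=8 z=2. PCs: A@2 B@0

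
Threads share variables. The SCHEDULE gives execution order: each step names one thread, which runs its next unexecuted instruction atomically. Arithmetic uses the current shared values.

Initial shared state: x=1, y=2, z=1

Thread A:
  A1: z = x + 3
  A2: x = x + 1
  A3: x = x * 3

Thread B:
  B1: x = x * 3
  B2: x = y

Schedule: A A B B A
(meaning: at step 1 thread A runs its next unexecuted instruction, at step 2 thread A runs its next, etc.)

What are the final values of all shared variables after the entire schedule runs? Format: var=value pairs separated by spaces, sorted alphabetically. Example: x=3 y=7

Answer: x=6 y=2 z=4

Derivation:
Step 1: thread A executes A1 (z = x + 3). Shared: x=1 y=2 z=4. PCs: A@1 B@0
Step 2: thread A executes A2 (x = x + 1). Shared: x=2 y=2 z=4. PCs: A@2 B@0
Step 3: thread B executes B1 (x = x * 3). Shared: x=6 y=2 z=4. PCs: A@2 B@1
Step 4: thread B executes B2 (x = y). Shared: x=2 y=2 z=4. PCs: A@2 B@2
Step 5: thread A executes A3 (x = x * 3). Shared: x=6 y=2 z=4. PCs: A@3 B@2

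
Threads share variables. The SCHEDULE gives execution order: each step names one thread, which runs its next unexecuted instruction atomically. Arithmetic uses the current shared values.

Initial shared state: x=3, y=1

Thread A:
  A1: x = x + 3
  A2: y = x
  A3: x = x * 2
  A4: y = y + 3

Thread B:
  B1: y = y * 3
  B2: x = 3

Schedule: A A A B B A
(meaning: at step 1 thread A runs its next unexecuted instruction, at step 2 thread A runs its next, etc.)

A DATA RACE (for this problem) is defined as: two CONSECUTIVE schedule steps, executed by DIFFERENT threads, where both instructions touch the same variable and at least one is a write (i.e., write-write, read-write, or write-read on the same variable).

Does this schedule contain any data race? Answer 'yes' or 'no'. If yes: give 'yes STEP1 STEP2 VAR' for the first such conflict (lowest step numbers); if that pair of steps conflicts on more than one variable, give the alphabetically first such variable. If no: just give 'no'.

Answer: no

Derivation:
Steps 1,2: same thread (A). No race.
Steps 2,3: same thread (A). No race.
Steps 3,4: A(r=x,w=x) vs B(r=y,w=y). No conflict.
Steps 4,5: same thread (B). No race.
Steps 5,6: B(r=-,w=x) vs A(r=y,w=y). No conflict.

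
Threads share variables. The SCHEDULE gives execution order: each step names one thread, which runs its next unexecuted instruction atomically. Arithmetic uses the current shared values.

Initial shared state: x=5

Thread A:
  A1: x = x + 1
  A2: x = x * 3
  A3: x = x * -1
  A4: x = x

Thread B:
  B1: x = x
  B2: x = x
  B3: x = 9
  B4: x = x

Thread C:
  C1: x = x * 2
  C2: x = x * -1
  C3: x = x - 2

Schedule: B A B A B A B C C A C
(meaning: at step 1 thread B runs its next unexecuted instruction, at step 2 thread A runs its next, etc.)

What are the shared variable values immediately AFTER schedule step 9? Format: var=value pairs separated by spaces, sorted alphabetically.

Answer: x=18

Derivation:
Step 1: thread B executes B1 (x = x). Shared: x=5. PCs: A@0 B@1 C@0
Step 2: thread A executes A1 (x = x + 1). Shared: x=6. PCs: A@1 B@1 C@0
Step 3: thread B executes B2 (x = x). Shared: x=6. PCs: A@1 B@2 C@0
Step 4: thread A executes A2 (x = x * 3). Shared: x=18. PCs: A@2 B@2 C@0
Step 5: thread B executes B3 (x = 9). Shared: x=9. PCs: A@2 B@3 C@0
Step 6: thread A executes A3 (x = x * -1). Shared: x=-9. PCs: A@3 B@3 C@0
Step 7: thread B executes B4 (x = x). Shared: x=-9. PCs: A@3 B@4 C@0
Step 8: thread C executes C1 (x = x * 2). Shared: x=-18. PCs: A@3 B@4 C@1
Step 9: thread C executes C2 (x = x * -1). Shared: x=18. PCs: A@3 B@4 C@2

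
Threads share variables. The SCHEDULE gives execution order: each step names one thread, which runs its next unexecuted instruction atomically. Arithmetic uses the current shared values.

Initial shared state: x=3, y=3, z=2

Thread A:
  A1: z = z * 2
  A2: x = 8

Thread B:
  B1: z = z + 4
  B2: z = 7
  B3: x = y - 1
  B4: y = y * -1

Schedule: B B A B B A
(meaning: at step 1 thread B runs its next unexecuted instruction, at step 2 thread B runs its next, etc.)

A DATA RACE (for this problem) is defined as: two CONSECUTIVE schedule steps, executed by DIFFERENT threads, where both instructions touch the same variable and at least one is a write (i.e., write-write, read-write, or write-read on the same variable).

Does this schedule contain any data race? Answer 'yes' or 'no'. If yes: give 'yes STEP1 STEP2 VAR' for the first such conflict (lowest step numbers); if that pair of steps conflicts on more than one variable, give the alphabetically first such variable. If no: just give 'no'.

Steps 1,2: same thread (B). No race.
Steps 2,3: B(z = 7) vs A(z = z * 2). RACE on z (W-W).
Steps 3,4: A(r=z,w=z) vs B(r=y,w=x). No conflict.
Steps 4,5: same thread (B). No race.
Steps 5,6: B(r=y,w=y) vs A(r=-,w=x). No conflict.
First conflict at steps 2,3.

Answer: yes 2 3 z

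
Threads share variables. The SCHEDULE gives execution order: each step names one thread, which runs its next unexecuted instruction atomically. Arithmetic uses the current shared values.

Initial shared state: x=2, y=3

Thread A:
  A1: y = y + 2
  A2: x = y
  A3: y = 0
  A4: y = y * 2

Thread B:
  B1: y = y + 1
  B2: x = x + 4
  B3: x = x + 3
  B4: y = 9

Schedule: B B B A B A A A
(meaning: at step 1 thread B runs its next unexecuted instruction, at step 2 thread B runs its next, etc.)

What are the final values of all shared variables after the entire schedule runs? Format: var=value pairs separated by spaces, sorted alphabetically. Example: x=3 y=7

Answer: x=9 y=0

Derivation:
Step 1: thread B executes B1 (y = y + 1). Shared: x=2 y=4. PCs: A@0 B@1
Step 2: thread B executes B2 (x = x + 4). Shared: x=6 y=4. PCs: A@0 B@2
Step 3: thread B executes B3 (x = x + 3). Shared: x=9 y=4. PCs: A@0 B@3
Step 4: thread A executes A1 (y = y + 2). Shared: x=9 y=6. PCs: A@1 B@3
Step 5: thread B executes B4 (y = 9). Shared: x=9 y=9. PCs: A@1 B@4
Step 6: thread A executes A2 (x = y). Shared: x=9 y=9. PCs: A@2 B@4
Step 7: thread A executes A3 (y = 0). Shared: x=9 y=0. PCs: A@3 B@4
Step 8: thread A executes A4 (y = y * 2). Shared: x=9 y=0. PCs: A@4 B@4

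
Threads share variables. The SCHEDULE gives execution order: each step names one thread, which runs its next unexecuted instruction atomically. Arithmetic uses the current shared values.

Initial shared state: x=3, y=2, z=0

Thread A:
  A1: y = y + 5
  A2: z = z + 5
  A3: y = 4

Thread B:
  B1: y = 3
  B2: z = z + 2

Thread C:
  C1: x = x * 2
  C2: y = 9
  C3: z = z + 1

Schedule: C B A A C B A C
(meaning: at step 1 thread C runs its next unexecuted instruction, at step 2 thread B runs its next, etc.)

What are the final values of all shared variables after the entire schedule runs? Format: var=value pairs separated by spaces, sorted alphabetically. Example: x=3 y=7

Answer: x=6 y=4 z=8

Derivation:
Step 1: thread C executes C1 (x = x * 2). Shared: x=6 y=2 z=0. PCs: A@0 B@0 C@1
Step 2: thread B executes B1 (y = 3). Shared: x=6 y=3 z=0. PCs: A@0 B@1 C@1
Step 3: thread A executes A1 (y = y + 5). Shared: x=6 y=8 z=0. PCs: A@1 B@1 C@1
Step 4: thread A executes A2 (z = z + 5). Shared: x=6 y=8 z=5. PCs: A@2 B@1 C@1
Step 5: thread C executes C2 (y = 9). Shared: x=6 y=9 z=5. PCs: A@2 B@1 C@2
Step 6: thread B executes B2 (z = z + 2). Shared: x=6 y=9 z=7. PCs: A@2 B@2 C@2
Step 7: thread A executes A3 (y = 4). Shared: x=6 y=4 z=7. PCs: A@3 B@2 C@2
Step 8: thread C executes C3 (z = z + 1). Shared: x=6 y=4 z=8. PCs: A@3 B@2 C@3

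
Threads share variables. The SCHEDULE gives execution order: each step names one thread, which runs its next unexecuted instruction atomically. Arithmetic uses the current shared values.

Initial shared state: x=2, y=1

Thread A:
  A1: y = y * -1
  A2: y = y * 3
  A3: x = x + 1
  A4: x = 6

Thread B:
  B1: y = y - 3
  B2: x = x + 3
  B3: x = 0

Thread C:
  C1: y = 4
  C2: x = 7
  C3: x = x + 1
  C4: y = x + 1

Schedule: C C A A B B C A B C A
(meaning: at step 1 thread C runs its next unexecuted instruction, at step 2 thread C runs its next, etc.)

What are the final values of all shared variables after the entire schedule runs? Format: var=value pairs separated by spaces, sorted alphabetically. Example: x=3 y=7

Answer: x=6 y=1

Derivation:
Step 1: thread C executes C1 (y = 4). Shared: x=2 y=4. PCs: A@0 B@0 C@1
Step 2: thread C executes C2 (x = 7). Shared: x=7 y=4. PCs: A@0 B@0 C@2
Step 3: thread A executes A1 (y = y * -1). Shared: x=7 y=-4. PCs: A@1 B@0 C@2
Step 4: thread A executes A2 (y = y * 3). Shared: x=7 y=-12. PCs: A@2 B@0 C@2
Step 5: thread B executes B1 (y = y - 3). Shared: x=7 y=-15. PCs: A@2 B@1 C@2
Step 6: thread B executes B2 (x = x + 3). Shared: x=10 y=-15. PCs: A@2 B@2 C@2
Step 7: thread C executes C3 (x = x + 1). Shared: x=11 y=-15. PCs: A@2 B@2 C@3
Step 8: thread A executes A3 (x = x + 1). Shared: x=12 y=-15. PCs: A@3 B@2 C@3
Step 9: thread B executes B3 (x = 0). Shared: x=0 y=-15. PCs: A@3 B@3 C@3
Step 10: thread C executes C4 (y = x + 1). Shared: x=0 y=1. PCs: A@3 B@3 C@4
Step 11: thread A executes A4 (x = 6). Shared: x=6 y=1. PCs: A@4 B@3 C@4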